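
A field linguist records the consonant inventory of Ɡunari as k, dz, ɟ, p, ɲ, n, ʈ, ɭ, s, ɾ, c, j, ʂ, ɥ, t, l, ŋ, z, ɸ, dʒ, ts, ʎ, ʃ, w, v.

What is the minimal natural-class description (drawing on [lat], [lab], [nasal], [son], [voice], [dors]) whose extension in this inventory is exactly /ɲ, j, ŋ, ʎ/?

[+son, −lab, +dors]

The class [+sonorant], [−labial], [+dorsal] has exactly /ɲ, j, ŋ, ʎ/ as its extension in this inventory. No smaller conjunction from the listed features achieves this: [−labial, +dorsal] alone would also admit /k, ɟ, c/; [+sonorant, +dorsal] alone would also admit /ɥ, w/; [+sonorant, −labial] alone would also admit /n, ɭ, ɾ, l/; and checking the remaining two-feature bundles turns up none with this extension.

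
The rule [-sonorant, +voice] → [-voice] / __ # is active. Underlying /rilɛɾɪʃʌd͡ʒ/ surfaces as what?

[rilɛɾɪʃʌt͡ʃ]

Only the final segment /d͡ʒ/ is both word-final and matches the structural description. It is a voiced postalveolar affricate, so [-sonorant, +voice] holds; changing it to [-voice] with all other features held fixed yields /t͡ʃ/ (voiceless postalveolar affricate). No other segment meets both the structural description and the environment, so the output is [rilɛɾɪʃʌt͡ʃ].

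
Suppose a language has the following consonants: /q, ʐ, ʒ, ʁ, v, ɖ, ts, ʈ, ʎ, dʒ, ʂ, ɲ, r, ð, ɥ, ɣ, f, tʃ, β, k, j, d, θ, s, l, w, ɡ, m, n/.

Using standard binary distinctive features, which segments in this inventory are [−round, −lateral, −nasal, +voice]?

ʐ, ʒ, ʁ, v, ɖ, dʒ, r, ð, ɣ, β, j, d, ɡ

Checking each segment against [−round], [−lateral], [−nasal], [+voice]: /ʐ/ (voiced retroflex fricative), /ʒ/ (voiced postalveolar fricative), /ʁ/ (voiced uvular fricative), /v/ (voiced labiodental fricative), /ɖ/ (voiced retroflex stop), /dʒ/ (voiced postalveolar affricate), among others, satisfy every feature; every other segment in the inventory fails at least one.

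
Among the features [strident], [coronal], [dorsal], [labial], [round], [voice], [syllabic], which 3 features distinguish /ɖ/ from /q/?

The two segments share [−strident], [−labial], [−round], [−syllabic]. The only features from the list on which they differ: /ɖ/ is [+voice] while /q/ is [−voice]; /ɖ/ is [+coronal] while /q/ is [−coronal]; /ɖ/ is [−dorsal] while /q/ is [+dorsal].

[voice], [coronal], [dorsal]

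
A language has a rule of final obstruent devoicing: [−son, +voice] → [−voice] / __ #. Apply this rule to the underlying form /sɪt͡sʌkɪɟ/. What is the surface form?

[sɪt͡sʌkɪc]

Only the final segment /ɟ/ is both word-final and matches the structural description. It is a voiced palatal stop, so [−son, +voice] holds; changing it to [−voice] with all other features held fixed yields /c/ (voiceless palatal stop). No other segment meets both the structural description and the environment, so the output is [sɪt͡sʌkɪc].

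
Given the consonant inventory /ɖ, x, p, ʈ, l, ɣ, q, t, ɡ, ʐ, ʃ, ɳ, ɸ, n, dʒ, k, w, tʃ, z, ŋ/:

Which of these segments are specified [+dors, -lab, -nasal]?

Eliminate segments failing any feature: /ɖ, p, ʈ, l, t, ʐ, ʃ, ɳ, ɸ, n, dʒ, tʃ, z/ are [-dorsal]; /w/ is [+labial]; /ŋ/ is [+nasal]. The remaining /x, ɣ, q, ɡ, k/ satisfy [+dorsal], [-labial], [-nasal].

x, ɣ, q, ɡ, k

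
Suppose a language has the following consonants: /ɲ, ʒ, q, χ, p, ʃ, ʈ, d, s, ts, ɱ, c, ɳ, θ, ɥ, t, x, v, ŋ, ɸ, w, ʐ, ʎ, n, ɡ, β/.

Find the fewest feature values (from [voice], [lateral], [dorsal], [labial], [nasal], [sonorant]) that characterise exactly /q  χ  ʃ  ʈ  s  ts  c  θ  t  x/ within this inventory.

[−voice, −labial]

/q, χ, ʃ, ʈ, s, ts, c, θ, t, x/ are all [−voice], [−labial], and no other segment in the inventory matches both values. Dropping any one of them over-generates: [−labial] alone would also admit /ɲ, ʒ, d, ɳ, …/; [−voice] alone would also admit /p, ɸ/. No other single listed feature picks out exactly this set either, so fewer than two features will not do.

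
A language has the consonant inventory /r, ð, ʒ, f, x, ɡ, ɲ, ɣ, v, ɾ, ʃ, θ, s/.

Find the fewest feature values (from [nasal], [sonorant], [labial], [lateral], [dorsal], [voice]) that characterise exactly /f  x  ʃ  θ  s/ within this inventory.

The target set is precisely the extension of [−voice] in this inventory.

[−voice]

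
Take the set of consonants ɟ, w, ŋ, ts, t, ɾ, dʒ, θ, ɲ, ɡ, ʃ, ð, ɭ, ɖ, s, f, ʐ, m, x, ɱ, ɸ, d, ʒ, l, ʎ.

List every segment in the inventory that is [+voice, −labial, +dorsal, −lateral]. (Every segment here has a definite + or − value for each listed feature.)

Eliminate segments failing any feature: /w, m, ɱ/ are [+labial]; /ts, t, θ, ʃ, s, f, x, ɸ/ are [−voice]; /ɾ, dʒ, ð, ɭ, ɖ, ʐ, d, ʒ, l/ are [−dorsal]; /ʎ/ is [+lateral]. The remaining /ɟ, ŋ, ɲ, ɡ/ satisfy [+voice], [−labial], [+dorsal], [−lateral].

ɟ, ŋ, ɲ, ɡ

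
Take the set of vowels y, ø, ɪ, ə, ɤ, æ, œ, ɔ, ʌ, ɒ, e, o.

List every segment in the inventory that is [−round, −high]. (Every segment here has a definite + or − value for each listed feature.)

ə, ɤ, æ, ʌ, e

Among the inventory, the [−round] segments are /ɪ, ə, ɤ, æ, ʌ, e/.
Of those, [−high] leaves /ə, ɤ, æ, ʌ, e/.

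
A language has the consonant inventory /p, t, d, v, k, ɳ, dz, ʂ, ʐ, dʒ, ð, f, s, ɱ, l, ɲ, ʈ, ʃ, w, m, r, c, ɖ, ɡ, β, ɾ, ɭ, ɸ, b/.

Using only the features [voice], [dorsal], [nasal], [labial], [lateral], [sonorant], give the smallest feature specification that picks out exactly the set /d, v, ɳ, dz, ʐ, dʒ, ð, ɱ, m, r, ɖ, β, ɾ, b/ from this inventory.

Every target segment is [+voice], [-lateral], [-dorsal]; each remaining inventory member fails at least one of these. Each conjunct is needed — [-lateral, -dorsal] alone would also admit /p, t, ʂ, f, …/; [+voice, -dorsal] alone would also admit /l, ɭ/; [+voice, -lateral] alone would also admit /ɲ, w, ɡ/ — and no other combination of two listed features has exactly this extension, so three is the minimum.

[+voice, -lateral, -dorsal]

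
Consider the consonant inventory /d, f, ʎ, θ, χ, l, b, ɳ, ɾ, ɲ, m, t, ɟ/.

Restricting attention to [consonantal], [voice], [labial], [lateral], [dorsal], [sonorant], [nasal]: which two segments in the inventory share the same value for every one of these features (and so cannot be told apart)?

θ, t

On the given features, /θ/ and /t/ have an identical profile: [+consonantal], [−voice], [−labial], [−lateral], [−dorsal], [−sonorant], [−nasal]. No other two segments in the inventory coincide on all 7 features. (They do differ in [continuant] and [distributed], which are not among the given features.)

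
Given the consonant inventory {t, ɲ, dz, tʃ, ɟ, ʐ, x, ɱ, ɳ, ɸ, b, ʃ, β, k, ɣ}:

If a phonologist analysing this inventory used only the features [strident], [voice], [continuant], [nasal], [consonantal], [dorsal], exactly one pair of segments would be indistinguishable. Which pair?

ɳ, ɱ

/ɳ/ (retroflex nasal) and /ɱ/ (labiodental nasal) are both [−strident], [+voice], [−continuant], [+nasal], [+consonantal], [−dorsal], so none of the listed features separates them. (They do differ in [labial] and [coronal], which are not among the given features.) Every other pair in the inventory differs on at least one listed feature.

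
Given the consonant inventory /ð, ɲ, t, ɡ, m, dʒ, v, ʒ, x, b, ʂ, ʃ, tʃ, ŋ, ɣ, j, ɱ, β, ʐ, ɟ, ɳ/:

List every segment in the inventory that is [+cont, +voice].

Checking each segment against [+continuant], [+voice]: /ð/ (voiced dental fricative), /v/ (voiced labiodental fricative), /ʒ/ (voiced postalveolar fricative), /ɣ/ (voiced velar fricative), /j/ (palatal glide), /β/ (voiced bilabial fricative), among others, satisfy every feature; every other segment in the inventory fails at least one.

ð, v, ʒ, ɣ, j, β, ʐ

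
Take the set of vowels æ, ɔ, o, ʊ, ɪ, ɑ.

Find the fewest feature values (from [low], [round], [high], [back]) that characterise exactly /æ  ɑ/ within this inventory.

/æ, ɑ/ are exactly the [+low] segments in the inventory, so a single feature suffices.

[+low]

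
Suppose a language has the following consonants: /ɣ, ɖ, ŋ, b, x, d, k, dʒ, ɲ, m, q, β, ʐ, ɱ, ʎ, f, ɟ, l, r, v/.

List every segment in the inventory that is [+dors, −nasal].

The [+dorsal] segments are /ɣ, ŋ, x, k, ɲ, q, ʎ, ɟ/.
Intersecting with [−nasal] leaves /ɣ, x, k, q, ʎ, ɟ/.

ɣ, x, k, q, ʎ, ɟ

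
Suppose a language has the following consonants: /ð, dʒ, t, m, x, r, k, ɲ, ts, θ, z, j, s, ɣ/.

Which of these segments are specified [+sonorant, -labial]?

Eliminate segments failing any feature: /ð, dʒ, t, x, k, ts, θ, z, s, ɣ/ are [-sonorant]; /m/ is [+labial]. The remaining /r, ɲ, j/ satisfy [+sonorant], [-labial].

r, ɲ, j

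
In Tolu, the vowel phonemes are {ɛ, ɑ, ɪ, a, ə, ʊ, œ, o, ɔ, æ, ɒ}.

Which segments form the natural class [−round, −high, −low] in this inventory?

Checking each segment against [−round], [−high], [−low]: /ɛ/ (mid front unrounded lax vowel), /ə/ (mid central vowel (schwa)) satisfy every feature; every other segment in the inventory fails at least one.

ɛ, ə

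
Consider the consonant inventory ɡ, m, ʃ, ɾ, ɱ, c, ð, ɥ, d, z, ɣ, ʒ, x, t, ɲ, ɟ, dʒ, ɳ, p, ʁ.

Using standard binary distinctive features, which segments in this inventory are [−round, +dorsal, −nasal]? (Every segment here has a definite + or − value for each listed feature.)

First, the [−round] segments are /ɡ, m, ʃ, ɾ, ɱ, c, ð, d, z, ɣ, ʒ, x, t, ɲ, ɟ, dʒ, ɳ, p, ʁ/.
Intersecting with [+dorsal] gives /ɡ, c, ɣ, x, ɲ, ɟ, ʁ/.
Then [−nasal] leaves /ɡ, c, ɣ, x, ɟ, ʁ/.

ɡ, c, ɣ, x, ɟ, ʁ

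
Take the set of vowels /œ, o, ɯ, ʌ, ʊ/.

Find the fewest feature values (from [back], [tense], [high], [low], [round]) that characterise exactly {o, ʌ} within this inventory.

[-high, +back]

/o, ʌ/ are all [-high], [+back], and no other segment in the inventory matches both values. Dropping any one of them over-generates: [+back] alone would also admit /ɯ, ʊ/; [-high] alone would also admit /œ/. No other single listed feature picks out exactly this set either, so fewer than two features will not do.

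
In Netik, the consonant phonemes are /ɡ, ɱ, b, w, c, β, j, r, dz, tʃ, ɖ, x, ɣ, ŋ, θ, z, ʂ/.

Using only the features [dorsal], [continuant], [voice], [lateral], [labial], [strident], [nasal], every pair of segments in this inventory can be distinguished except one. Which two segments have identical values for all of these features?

ɣ, j

On the given features, /ɣ/ and /j/ have an identical profile: [+dorsal], [+continuant], [+voice], [−lateral], [−labial], [−strident], [−nasal]. No other two segments in the inventory coincide on all 7 features. (They do differ in [sonorant] and [back], which are not among the given features.)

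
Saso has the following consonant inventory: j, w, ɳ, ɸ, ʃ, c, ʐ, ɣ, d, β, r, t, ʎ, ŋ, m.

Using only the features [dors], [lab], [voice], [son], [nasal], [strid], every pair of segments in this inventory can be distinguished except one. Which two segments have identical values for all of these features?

On the given features, /ʎ/ and /j/ have an identical profile: [+dorsal], [−labial], [+voice], [+sonorant], [−nasal], [−strident]. No other two segments in the inventory coincide on all 6 features. (They do differ in [lateral], which is not among the given features.)

ʎ, j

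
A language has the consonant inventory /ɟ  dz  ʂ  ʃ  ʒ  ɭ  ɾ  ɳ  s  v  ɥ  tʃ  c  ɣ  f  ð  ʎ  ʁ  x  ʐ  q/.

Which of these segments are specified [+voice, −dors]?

dz, ʒ, ɭ, ɾ, ɳ, v, ð, ʐ

Checking each segment against [+voice], [−dorsal]: /dz/ (voiced alveolar affricate), /ʒ/ (voiced postalveolar fricative), /ɭ/ (retroflex lateral approximant), /ɾ/ (alveolar tap), /ɳ/ (retroflex nasal), /v/ (voiced labiodental fricative), among others, satisfy every feature; every other segment in the inventory fails at least one.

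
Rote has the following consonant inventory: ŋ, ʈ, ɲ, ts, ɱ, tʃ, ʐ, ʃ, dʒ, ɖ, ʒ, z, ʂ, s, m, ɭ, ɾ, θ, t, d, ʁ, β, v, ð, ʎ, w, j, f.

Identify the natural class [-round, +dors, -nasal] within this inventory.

First, the [-round] segments are /ŋ, ʈ, ɲ, ts, ɱ, tʃ, ʐ, ʃ, dʒ, ɖ, ʒ, z, ʂ, s, m, ɭ, ɾ, θ, t, d, ʁ, β, v, ð, ʎ, j, f/.
Within that set, [+dorsal] gives /ŋ, ɲ, ʁ, ʎ, j/.
Then [-nasal] leaves /ʁ, ʎ, j/.

ʁ, ʎ, j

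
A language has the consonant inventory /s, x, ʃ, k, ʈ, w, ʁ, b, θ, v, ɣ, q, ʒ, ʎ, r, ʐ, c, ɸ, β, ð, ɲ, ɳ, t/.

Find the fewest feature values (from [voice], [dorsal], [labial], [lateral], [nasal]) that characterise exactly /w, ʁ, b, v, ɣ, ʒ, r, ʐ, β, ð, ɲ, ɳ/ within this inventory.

[+voice, -lateral]

The class [+voice], [-lateral] has exactly /w, ʁ, b, v, ɣ, ʒ, r, ʐ, β, ð, ɲ, ɳ/ as its extension in this inventory. No smaller conjunction from the listed features achieves this: [-lateral] alone would also admit /s, x, ʃ, k, …/; [+voice] alone would also admit /ʎ/; and checking the remaining single features turns up none with this extension.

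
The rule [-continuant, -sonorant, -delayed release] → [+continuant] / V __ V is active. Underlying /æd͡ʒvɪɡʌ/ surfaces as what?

[æd͡ʒvɪɣʌ]

Only /ɡ/ occurs between two vowels (/ɪ/ __ /ʌ/) and matches the structural description. It is a voiced velar stop, so [-continuant, -sonorant, -delayed release] holds; changing it to [+continuant] with all other features held fixed yields /ɣ/ (voiced velar fricative). No other segment meets both the structural description and the environment, so the output is [æd͡ʒvɪɣʌ].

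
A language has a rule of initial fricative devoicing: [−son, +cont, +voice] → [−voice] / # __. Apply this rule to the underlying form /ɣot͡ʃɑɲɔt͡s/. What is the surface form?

The only segment in the rule's environment that also matches [−son, +cont, +voice] is /ɣ/. Applying [−voice] turns the voiced velar fricative into /x/ (voiceless velar fricative), giving [xot͡ʃɑɲɔt͡s].

[xot͡ʃɑɲɔt͡s]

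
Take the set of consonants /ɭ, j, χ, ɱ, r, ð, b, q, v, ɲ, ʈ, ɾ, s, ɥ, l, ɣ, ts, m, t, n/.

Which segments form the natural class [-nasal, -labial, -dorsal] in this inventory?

Checking each segment against [-nasal], [-labial], [-dorsal]: /ɭ/ (retroflex lateral approximant), /r/ (alveolar trill), /ð/ (voiced dental fricative), /ʈ/ (voiceless retroflex stop), /ɾ/ (alveolar tap), /s/ (voiceless alveolar fricative), among others, satisfy every feature; every other segment in the inventory fails at least one.

ɭ, r, ð, ʈ, ɾ, s, l, ts, t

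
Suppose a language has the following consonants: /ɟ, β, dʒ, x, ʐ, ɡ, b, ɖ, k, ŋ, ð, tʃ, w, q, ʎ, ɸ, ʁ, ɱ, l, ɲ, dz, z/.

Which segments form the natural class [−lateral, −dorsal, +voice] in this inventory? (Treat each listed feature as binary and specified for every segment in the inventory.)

Eliminate segments failing any feature: /ɟ, x, ɡ, k, ŋ, w, q, ʁ, ɲ/ are [+dorsal]; /tʃ, ɸ/ are [−voice]; /ʎ, l/ are [+lateral]. The remaining /β, dʒ, ʐ, b, ɖ, ð, ɱ, dz, z/ satisfy [−lateral], [−dorsal], [+voice].

β, dʒ, ʐ, b, ɖ, ð, ɱ, dz, z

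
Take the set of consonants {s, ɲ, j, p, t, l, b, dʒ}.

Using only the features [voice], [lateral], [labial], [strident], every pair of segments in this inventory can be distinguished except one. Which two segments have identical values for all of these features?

ɲ, j

On the given features, /ɲ/ and /j/ have an identical profile: [+voice], [-lateral], [-labial], [-strident]. No other two segments in the inventory coincide on all 4 features. (They do differ in [nasal] and [continuant], which are not among the given features.)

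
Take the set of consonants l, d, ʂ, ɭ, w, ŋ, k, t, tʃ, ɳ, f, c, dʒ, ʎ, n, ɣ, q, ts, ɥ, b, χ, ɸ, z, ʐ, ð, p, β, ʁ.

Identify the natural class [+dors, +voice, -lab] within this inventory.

Checking each segment against [+dorsal], [+voice], [-labial]: /ŋ/ (velar nasal), /ʎ/ (palatal lateral approximant), /ɣ/ (voiced velar fricative), /ʁ/ (voiced uvular fricative) satisfy every feature; every other segment in the inventory fails at least one.

ŋ, ʎ, ɣ, ʁ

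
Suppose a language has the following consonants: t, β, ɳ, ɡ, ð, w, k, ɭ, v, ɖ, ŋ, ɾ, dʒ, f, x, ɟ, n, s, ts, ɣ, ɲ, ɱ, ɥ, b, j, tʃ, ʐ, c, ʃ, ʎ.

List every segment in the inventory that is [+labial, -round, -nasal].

Eliminate segments failing any feature: /t, ɳ, ɡ, ð, k, ɭ, ɖ, ŋ, ɾ, dʒ, x, ɟ, n, s, ts, ɣ, ɲ, j, tʃ, ʐ, c, ʃ, ʎ/ are [-labial]; /w, ɥ/ are [+round]; /ɱ/ is [+nasal]. The remaining /β, v, f, b/ satisfy [+labial], [-round], [-nasal].

β, v, f, b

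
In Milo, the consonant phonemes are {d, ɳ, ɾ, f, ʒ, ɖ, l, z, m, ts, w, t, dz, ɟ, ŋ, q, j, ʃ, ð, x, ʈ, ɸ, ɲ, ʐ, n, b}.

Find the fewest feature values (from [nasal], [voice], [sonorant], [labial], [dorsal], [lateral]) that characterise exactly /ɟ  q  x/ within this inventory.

[-sonorant, +dorsal]

Every target segment is [-sonorant], [+dorsal]; each remaining inventory member fails at least one of these. Each conjunct is needed — [+dorsal] alone would also admit /w, ŋ, j, ɲ/; [-sonorant] alone would also admit /d, f, ʒ, ɖ, …/ — and no other single listed feature has exactly this extension, so two is the minimum.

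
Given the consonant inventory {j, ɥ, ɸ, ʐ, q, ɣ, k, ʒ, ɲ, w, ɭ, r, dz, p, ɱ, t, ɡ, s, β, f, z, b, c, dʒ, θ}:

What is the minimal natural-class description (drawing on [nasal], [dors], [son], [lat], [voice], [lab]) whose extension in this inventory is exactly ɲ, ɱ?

[+nasal]

/ɲ, ɱ/ are exactly the [+nasal] segments in the inventory, so a single feature suffices.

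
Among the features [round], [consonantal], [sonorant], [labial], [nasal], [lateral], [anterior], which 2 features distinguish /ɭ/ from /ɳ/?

/ɭ/ is the retroflex lateral approximant and /ɳ/ is the retroflex nasal. Both are [-round], [+consonantal], [+sonorant], [-labial], [-anterior]. /ɭ/ is [-nasal] while /ɳ/ is [+nasal]; /ɭ/ is [+lateral] while /ɳ/ is [-lateral], so the distinguishing features are [nasal], [lateral].

[nasal], [lateral]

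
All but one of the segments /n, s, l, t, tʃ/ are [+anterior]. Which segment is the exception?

Every segment except /tʃ/ is [+anterior]. /tʃ/ (voiceless postalveolar affricate) is [-anterior], so it is the exception.

tʃ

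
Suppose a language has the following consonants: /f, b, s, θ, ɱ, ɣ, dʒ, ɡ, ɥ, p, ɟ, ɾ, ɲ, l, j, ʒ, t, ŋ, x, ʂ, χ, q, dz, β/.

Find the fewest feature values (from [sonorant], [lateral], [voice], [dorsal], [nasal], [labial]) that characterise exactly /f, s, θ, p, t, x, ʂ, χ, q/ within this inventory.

[−voice]

Every target segment is [−voice] and no other inventory member is, so one feature is enough.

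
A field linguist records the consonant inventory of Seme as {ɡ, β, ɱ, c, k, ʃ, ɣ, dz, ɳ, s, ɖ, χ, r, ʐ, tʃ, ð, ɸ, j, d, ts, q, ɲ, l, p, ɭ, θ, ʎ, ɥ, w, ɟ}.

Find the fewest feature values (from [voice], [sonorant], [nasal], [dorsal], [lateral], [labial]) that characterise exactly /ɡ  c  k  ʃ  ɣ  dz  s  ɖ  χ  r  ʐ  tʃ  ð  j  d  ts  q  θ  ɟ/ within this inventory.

[−nasal, −lateral, −labial]

Every target segment is [−nasal], [−lateral], [−labial]; each remaining inventory member fails at least one of these. Each conjunct is needed — [−lateral, −labial] alone would also admit /ɳ, ɲ/; [−nasal, −labial] alone would also admit /l, ɭ, ʎ/; [−nasal, −lateral] alone would also admit /β, ɸ, p, ɥ, …/ — and no other combination of two listed features has exactly this extension, so three is the minimum.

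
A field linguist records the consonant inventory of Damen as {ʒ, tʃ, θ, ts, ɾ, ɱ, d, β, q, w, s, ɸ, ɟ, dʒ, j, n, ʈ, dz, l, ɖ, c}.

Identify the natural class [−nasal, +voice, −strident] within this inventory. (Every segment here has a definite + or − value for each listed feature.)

Eliminate segments failing any feature: /ʒ, dʒ, dz/ are [+strident]; /tʃ, θ, ts, q, s, ɸ, ʈ, c/ are [−voice]; /ɱ, n/ are [+nasal]. The remaining /ɾ, d, β, w, ɟ, j, l, ɖ/ satisfy [−nasal], [+voice], [−strident].

ɾ, d, β, w, ɟ, j, l, ɖ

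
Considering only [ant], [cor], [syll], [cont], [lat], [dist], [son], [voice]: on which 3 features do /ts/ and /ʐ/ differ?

[voice], [continuant], [anterior]

/ts/ (voiceless alveolar affricate) and /ʐ/ (voiced retroflex fricative) agree on [+coronal], [−syllabic], [−lateral], [−distributed], [−sonorant]. They differ on [voice] (/ts/ [−], /ʐ/ [+]), [continuant] (/ts/ [−], /ʐ/ [+]), [anterior] (/ts/ [+], /ʐ/ [−]).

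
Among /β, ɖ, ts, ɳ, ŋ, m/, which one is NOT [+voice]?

/ŋ, ɖ, ɳ, β, m/ are all [+voice]; /ts/ (voiceless alveolar affricate) is [-voice].

ts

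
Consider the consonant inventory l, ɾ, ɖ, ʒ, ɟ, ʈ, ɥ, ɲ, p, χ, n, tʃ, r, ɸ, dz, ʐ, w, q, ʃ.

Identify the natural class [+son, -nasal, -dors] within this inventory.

Checking each segment against [+sonorant], [-nasal], [-dorsal]: /l/ (alveolar lateral approximant), /ɾ/ (alveolar tap), /r/ (alveolar trill) satisfy every feature; every other segment in the inventory fails at least one.

l, ɾ, r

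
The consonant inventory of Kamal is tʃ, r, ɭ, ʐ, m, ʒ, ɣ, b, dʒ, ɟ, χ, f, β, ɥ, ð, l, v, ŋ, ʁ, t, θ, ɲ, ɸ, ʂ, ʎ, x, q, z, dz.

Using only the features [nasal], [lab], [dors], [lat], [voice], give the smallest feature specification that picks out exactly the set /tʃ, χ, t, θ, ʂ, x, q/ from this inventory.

[−voice, −lab]

Every target segment is [−voice], [−labial]; each remaining inventory member fails at least one of these. Each conjunct is needed — [−labial] alone would also admit /r, ɭ, ʐ, ʒ, …/; [−voice] alone would also admit /f, ɸ/ — and no other single listed feature has exactly this extension, so two is the minimum.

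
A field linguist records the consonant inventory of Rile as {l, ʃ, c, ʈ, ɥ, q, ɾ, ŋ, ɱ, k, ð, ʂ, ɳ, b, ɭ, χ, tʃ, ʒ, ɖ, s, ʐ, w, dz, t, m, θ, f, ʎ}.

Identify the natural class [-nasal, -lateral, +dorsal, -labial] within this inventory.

c, q, k, χ

Checking each segment against [-nasal], [-lateral], [+dorsal], [-labial]: /c/ (voiceless palatal stop), /q/ (voiceless uvular stop), /k/ (voiceless velar stop), /χ/ (voiceless uvular fricative) satisfy every feature; every other segment in the inventory fails at least one.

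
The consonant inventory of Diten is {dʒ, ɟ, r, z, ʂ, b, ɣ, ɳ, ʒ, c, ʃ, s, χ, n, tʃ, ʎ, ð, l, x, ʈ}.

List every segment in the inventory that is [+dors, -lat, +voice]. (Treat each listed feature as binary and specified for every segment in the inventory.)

ɟ, ɣ

Checking each segment against [+dorsal], [-lateral], [+voice]: /ɟ/ (voiced palatal stop), /ɣ/ (voiced velar fricative) satisfy every feature; every other segment in the inventory fails at least one.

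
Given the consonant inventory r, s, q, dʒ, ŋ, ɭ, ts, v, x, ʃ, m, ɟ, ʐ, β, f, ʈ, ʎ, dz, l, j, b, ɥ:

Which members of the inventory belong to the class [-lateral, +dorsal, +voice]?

Among the inventory, the [-lateral] segments are /r, s, q, dʒ, ŋ, ts, v, x, ʃ, m, ɟ, ʐ, β, f, ʈ, dz, j, b, ɥ/.
Intersecting with [+dorsal] gives /q, ŋ, x, ɟ, j, ɥ/.
Intersecting with [+voice] leaves /ŋ, ɟ, j, ɥ/.

ŋ, ɟ, j, ɥ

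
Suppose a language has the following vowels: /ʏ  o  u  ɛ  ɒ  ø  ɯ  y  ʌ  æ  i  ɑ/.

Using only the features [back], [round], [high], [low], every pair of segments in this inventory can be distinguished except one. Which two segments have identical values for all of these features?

On the given features, /ʏ/ and /y/ have an identical profile: [-back], [+round], [+high], [-low]. No other two segments in the inventory coincide on all 4 features. (They do differ in [tense], which is not among the given features.)

ʏ, y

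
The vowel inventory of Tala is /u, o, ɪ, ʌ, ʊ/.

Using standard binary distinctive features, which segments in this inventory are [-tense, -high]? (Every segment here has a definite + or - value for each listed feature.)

ʌ

Checking each segment against [-tense], [-high]: /ʌ/ (mid back unrounded lax vowel) satisfies every feature; every other segment in the inventory fails at least one.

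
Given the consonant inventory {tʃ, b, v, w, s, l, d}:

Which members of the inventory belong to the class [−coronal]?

The feature [coronal] marks segments articulated with the tongue front (tip or blade). In this inventory /b, v, w/ lack that property, so they are [−coronal]; /tʃ, s, l, d/ are [+coronal].

b, v, w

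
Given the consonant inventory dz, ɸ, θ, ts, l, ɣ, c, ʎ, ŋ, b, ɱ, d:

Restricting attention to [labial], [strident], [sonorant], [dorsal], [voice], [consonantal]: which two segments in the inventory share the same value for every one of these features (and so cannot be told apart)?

ʎ, ŋ

/ʎ/ (palatal lateral approximant) and /ŋ/ (velar nasal) are both [−labial], [−strident], [+sonorant], [+dorsal], [+voice], [+consonantal], so none of the listed features separates them. (They do differ in [nasal], [lateral] and [back], which are not among the given features.) Every other pair in the inventory differs on at least one listed feature.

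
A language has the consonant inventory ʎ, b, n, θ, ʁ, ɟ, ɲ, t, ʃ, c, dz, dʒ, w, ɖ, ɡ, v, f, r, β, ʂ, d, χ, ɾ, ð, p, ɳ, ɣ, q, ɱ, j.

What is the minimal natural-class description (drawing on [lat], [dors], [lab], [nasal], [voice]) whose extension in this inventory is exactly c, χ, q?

[-voice, +dors]

Every target segment is [-voice], [+dorsal]; each remaining inventory member fails at least one of these. Each conjunct is needed — [+dorsal] alone would also admit /ʎ, ʁ, ɟ, ɲ, …/; [-voice] alone would also admit /θ, t, ʃ, f, …/ — and no other single listed feature has exactly this extension, so two is the minimum.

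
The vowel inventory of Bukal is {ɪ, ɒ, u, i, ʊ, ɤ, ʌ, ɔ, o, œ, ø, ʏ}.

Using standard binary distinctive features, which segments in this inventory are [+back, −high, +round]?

ɒ, ɔ, o

Checking each segment against [+back], [−high], [+round]: /ɒ/ (low back rounded vowel), /ɔ/ (mid back rounded lax vowel), /o/ (mid back rounded tense vowel) satisfy every feature; every other segment in the inventory fails at least one.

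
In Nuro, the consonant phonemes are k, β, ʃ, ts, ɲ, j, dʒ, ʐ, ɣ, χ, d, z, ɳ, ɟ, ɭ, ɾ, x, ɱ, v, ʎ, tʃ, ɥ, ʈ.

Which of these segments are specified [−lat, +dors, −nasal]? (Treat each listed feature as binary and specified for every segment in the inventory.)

k, j, ɣ, χ, ɟ, x, ɥ

Eliminate segments failing any feature: /β, ʃ, ts, dʒ, ʐ, d, z, ɳ, ɾ, ɱ, v, tʃ, ʈ/ are [−dorsal]; /ɲ/ is [+nasal]; /ɭ, ʎ/ are [+lateral]. The remaining /k, j, ɣ, χ, ɟ, x, ɥ/ satisfy [−lateral], [+dorsal], [−nasal].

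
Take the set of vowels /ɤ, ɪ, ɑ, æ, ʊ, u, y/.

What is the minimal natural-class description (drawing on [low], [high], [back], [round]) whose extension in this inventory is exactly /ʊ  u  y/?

Every target segment is [+round] and no other inventory member is, so one feature is enough.

[+round]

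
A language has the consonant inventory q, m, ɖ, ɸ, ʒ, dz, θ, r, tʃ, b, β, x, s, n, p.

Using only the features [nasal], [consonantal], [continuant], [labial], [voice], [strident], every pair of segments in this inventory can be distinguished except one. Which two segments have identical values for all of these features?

On the given features, /x/ and /θ/ have an identical profile: [-nasal], [+consonantal], [+continuant], [-labial], [-voice], [-strident]. No other two segments in the inventory coincide on all 6 features. (They do differ in [coronal] and [dorsal], which are not among the given features.)

x, θ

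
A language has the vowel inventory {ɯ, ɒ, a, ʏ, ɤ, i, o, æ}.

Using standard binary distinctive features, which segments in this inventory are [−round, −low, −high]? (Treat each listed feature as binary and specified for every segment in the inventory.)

Checking each segment against [−round], [−low], [−high]: /ɤ/ (mid back unrounded tense vowel) satisfies every feature; every other segment in the inventory fails at least one.

ɤ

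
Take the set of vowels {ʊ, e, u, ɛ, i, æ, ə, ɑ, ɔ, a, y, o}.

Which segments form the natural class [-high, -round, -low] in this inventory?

Checking each segment against [-high], [-round], [-low]: /e/ (mid front unrounded tense vowel), /ɛ/ (mid front unrounded lax vowel), /ə/ (mid central vowel (schwa)) satisfy every feature; every other segment in the inventory fails at least one.

e, ɛ, ə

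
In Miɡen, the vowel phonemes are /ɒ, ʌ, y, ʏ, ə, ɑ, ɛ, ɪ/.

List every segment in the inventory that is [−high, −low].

First, the [−high] segments are /ɒ, ʌ, ə, ɑ, ɛ/.
Among these, [−low] leaves /ʌ, ə, ɛ/.

ʌ, ə, ɛ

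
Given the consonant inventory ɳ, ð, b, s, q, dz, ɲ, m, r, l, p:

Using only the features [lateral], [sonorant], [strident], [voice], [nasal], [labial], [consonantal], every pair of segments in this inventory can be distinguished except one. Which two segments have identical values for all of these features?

/ɲ/ (palatal nasal) and /ɳ/ (retroflex nasal) are both [−lateral], [+sonorant], [−strident], [+voice], [+nasal], [−labial], [+consonantal], so none of the listed features separates them. (They do differ in [dorsal], which is not among the given features.) Every other pair in the inventory differs on at least one listed feature.

ɲ, ɳ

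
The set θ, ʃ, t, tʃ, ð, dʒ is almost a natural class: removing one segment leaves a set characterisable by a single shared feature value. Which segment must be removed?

t

The remaining segments after removing /t/ share [+distributed]; /t/ (voiceless alveolar stop) is [−distributed]. For every other candidate removal, the leftover set fails to share any single feature value that the removed segment lacks.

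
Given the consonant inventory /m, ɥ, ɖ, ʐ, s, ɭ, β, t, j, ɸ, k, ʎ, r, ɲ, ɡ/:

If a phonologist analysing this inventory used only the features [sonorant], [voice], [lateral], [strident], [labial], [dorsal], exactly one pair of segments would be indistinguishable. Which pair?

/ɲ/ (palatal nasal) and /j/ (palatal glide) are both [+sonorant], [+voice], [-lateral], [-strident], [-labial], [+dorsal], so none of the listed features separates them. (They do differ in [nasal] and [continuant], which are not among the given features.) Every other pair in the inventory differs on at least one listed feature.

ɲ, j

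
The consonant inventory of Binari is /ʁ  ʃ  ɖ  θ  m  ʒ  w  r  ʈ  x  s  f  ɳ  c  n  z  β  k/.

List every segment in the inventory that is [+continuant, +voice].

Eliminate segments failing any feature: /ʃ, θ, x, s, f/ are [−voice]; /ɖ, m, ʈ, ɳ, c, n, k/ are [−continuant]. The remaining /ʁ, ʒ, w, r, z, β/ satisfy [+continuant], [+voice].

ʁ, ʒ, w, r, z, β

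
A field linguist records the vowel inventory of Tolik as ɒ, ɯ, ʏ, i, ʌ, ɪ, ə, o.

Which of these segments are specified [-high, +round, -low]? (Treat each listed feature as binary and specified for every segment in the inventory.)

o

Among the inventory, the [-high] segments are /ɒ, ʌ, ə, o/.
Among these, [+round] gives /ɒ, o/.
Then [-low] leaves /o/.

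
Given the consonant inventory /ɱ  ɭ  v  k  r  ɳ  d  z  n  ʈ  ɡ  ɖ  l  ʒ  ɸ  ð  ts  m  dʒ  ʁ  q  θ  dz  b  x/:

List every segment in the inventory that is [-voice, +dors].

k, q, x

Checking each segment against [-voice], [+dorsal]: /k/ (voiceless velar stop), /q/ (voiceless uvular stop), /x/ (voiceless velar fricative) satisfy every feature; every other segment in the inventory fails at least one.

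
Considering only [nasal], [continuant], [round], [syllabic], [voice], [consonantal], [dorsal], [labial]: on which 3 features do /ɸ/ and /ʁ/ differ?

[voice], [labial], [dorsal]

/ɸ/ (voiceless bilabial fricative) and /ʁ/ (voiced uvular fricative) agree on [-nasal], [+continuant], [-round], [-syllabic], [+consonantal]. They differ on [voice] (/ɸ/ [-], /ʁ/ [+]), [labial] (/ɸ/ [+], /ʁ/ [-]), [dorsal] (/ɸ/ [-], /ʁ/ [+]).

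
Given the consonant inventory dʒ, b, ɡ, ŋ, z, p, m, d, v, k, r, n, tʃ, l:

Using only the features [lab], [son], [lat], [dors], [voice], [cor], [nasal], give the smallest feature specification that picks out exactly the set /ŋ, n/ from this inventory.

[+nasal, −lab]

Every target segment is [+nasal], [−labial]; each remaining inventory member fails at least one of these. Each conjunct is needed — [−labial] alone would also admit /dʒ, ɡ, z, d, …/; [+nasal] alone would also admit /m/ — and no other single listed feature has exactly this extension, so two is the minimum.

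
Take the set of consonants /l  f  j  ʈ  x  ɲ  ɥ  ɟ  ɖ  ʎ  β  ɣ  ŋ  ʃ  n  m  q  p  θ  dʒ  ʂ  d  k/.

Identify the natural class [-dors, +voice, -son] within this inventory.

First, the [-dorsal] segments are /l, f, ʈ, ɖ, β, ʃ, n, m, p, θ, dʒ, ʂ, d/.
Intersecting with [+voice] gives /l, ɖ, β, n, m, dʒ, d/.
Then [-sonorant] leaves /ɖ, β, dʒ, d/.

ɖ, β, dʒ, d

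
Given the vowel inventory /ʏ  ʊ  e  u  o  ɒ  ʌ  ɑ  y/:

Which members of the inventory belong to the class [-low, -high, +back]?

Among the inventory, the [-low] segments are /ʏ, ʊ, e, u, o, ʌ, y/.
Of those, [-high] gives /e, o, ʌ/.
Intersecting with [+back] leaves /o, ʌ/.

o, ʌ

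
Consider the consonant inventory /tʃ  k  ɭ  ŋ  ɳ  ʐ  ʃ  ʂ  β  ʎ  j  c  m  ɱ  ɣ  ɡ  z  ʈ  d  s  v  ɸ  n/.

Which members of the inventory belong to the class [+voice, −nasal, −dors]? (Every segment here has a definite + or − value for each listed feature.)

ɭ, ʐ, β, z, d, v

Among the inventory, the [+voice] segments are /ɭ, ŋ, ɳ, ʐ, β, ʎ, j, m, ɱ, ɣ, ɡ, z, d, v, n/.
Among these, [−nasal] gives /ɭ, ʐ, β, ʎ, j, ɣ, ɡ, z, d, v/.
Then [−dorsal] leaves /ɭ, ʐ, β, z, d, v/.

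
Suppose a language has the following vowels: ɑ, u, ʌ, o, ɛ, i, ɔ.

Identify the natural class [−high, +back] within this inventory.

Eliminate segments failing any feature: /u, i/ are [+high]; /ɛ/ is [−back]. The remaining /ɑ, ʌ, o, ɔ/ satisfy [−high], [+back].

ɑ, ʌ, o, ɔ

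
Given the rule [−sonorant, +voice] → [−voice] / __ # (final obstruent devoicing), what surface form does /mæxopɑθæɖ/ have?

[mæxopɑθæʈ]

Only the final segment /ɖ/ is both word-final and matches the structural description. It is a voiced retroflex stop, so [−sonorant, +voice] holds; changing it to [−voice] with all other features held fixed yields /ʈ/ (voiceless retroflex stop). No other segment meets both the structural description and the environment, so the output is [mæxopɑθæʈ].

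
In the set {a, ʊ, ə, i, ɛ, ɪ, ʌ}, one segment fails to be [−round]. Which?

ʊ

/ʊ/ is the high back rounded lax vowel, which is [+round]; the rest — /ɪ, ɛ, i, a, ʌ, ə/ — are [−round].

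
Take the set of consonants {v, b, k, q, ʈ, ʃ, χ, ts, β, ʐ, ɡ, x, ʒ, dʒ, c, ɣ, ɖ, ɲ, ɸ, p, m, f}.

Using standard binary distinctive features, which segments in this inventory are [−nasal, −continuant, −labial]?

Among the inventory, the [−nasal] segments are /v, b, k, q, ʈ, ʃ, χ, ts, β, ʐ, ɡ, x, ʒ, dʒ, c, ɣ, ɖ, ɸ, p, f/.
Among these, [−continuant] gives /b, k, q, ʈ, ts, ɡ, dʒ, c, ɖ, p/.
Within that set, [−labial] leaves /k, q, ʈ, ts, ɡ, dʒ, c, ɖ/.

k, q, ʈ, ts, ɡ, dʒ, c, ɖ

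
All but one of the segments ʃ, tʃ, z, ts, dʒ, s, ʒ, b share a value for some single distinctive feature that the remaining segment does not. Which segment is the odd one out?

/tʃ, z, s, ʃ, ʒ, ts, dʒ/ are all [+strident], but /b/ (voiced bilabial stop) is [−strident]. No other single segment can be removed to leave a set sharing one feature value that the removed segment lacks, so /b/ is the odd one out.

b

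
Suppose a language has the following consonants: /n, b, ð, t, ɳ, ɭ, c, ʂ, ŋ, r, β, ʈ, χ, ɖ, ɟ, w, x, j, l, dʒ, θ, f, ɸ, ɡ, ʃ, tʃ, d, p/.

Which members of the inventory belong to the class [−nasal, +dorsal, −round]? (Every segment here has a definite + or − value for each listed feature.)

c, χ, ɟ, x, j, ɡ

First, the [−nasal] segments are /b, ð, t, ɭ, c, ʂ, r, β, ʈ, χ, ɖ, ɟ, w, x, j, l, dʒ, θ, f, ɸ, ɡ, ʃ, tʃ, d, p/.
Intersecting with [+dorsal] gives /c, χ, ɟ, w, x, j, ɡ/.
Intersecting with [−round] leaves /c, χ, ɟ, x, j, ɡ/.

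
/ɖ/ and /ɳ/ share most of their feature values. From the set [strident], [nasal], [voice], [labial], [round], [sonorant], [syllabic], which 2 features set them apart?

The two segments share [−strident], [+voice], [−labial], [−round], [−syllabic]. The only features from the list on which they differ: /ɖ/ is [−sonorant] while /ɳ/ is [+sonorant]; /ɖ/ is [−nasal] while /ɳ/ is [+nasal].

[sonorant], [nasal]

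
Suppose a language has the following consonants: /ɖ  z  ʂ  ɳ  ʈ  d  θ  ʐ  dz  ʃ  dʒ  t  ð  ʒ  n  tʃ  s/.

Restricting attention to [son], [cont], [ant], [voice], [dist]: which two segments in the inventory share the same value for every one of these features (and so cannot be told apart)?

dz, d

On the given features, /dz/ and /d/ have an identical profile: [-sonorant], [-continuant], [+anterior], [+voice], [-distributed]. No other two segments in the inventory coincide on all 5 features. (They do differ in [strident] and [delayed release], which are not among the given features.)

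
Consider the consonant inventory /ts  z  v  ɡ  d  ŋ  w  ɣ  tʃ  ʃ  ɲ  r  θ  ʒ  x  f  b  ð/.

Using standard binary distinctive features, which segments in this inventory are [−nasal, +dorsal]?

ɡ, w, ɣ, x

Among the inventory, the [−nasal] segments are /ts, z, v, ɡ, d, w, ɣ, tʃ, ʃ, r, θ, ʒ, x, f, b, ð/.
Among these, [+dorsal] leaves /ɡ, w, ɣ, x/.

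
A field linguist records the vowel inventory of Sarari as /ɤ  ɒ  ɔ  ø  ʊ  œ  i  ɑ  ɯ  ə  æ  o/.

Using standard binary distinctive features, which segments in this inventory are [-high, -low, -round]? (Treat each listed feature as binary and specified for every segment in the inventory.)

ɤ, ə

Eliminate segments failing any feature: /ɒ, ɑ, æ/ are [+low]; /ɔ, ø, œ, o/ are [+round]; /ʊ, i, ɯ/ are [+high]. The remaining /ɤ, ə/ satisfy [-high], [-low], [-round].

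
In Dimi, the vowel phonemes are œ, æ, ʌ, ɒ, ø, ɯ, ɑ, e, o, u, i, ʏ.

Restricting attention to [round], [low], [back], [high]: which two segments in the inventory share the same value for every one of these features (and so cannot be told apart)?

œ, ø

On the given features, /œ/ and /ø/ have an identical profile: [+round], [−low], [−back], [−high]. No other two segments in the inventory coincide on all 4 features. (They do differ in [tense], which is not among the given features.)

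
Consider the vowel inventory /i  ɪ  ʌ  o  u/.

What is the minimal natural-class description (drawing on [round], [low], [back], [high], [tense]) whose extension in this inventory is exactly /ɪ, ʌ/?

The target set is precisely the extension of [-tense] in this inventory.

[-tense]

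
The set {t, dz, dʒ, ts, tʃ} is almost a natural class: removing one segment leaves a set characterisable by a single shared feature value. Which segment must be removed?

/dʒ, tʃ, ts, dz/ are all [+delayed release], but /t/ (voiceless alveolar stop) is [-delayed release]. No other single segment can be removed to leave a set sharing one feature value that the removed segment lacks, so /t/ is the odd one out.

t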